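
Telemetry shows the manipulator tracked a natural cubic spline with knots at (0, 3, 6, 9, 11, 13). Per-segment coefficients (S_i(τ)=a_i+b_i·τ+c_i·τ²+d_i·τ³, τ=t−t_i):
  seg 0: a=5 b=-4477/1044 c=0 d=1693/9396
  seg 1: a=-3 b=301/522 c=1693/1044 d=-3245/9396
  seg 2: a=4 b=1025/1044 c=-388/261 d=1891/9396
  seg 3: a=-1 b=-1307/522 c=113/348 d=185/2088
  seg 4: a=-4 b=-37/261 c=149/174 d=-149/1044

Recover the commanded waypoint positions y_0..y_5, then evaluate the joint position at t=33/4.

y_0 = S_0(0) = a_0 = 5
y_1 = S_1(0) = a_1 = -3
y_2 = S_2(0) = a_2 = 4
y_3 = S_3(0) = a_3 = -1
y_4 = S_4(0) = a_4 = -4
y_5 = S_4(2) = -2
t_q=33/4 is in segment 2 (τ=9/4); S_2(τ)=7243/7424

y_0=5 y_1=-3 y_2=4 y_3=-1 y_4=-4 y_5=-2
S(33/4) = 7243/7424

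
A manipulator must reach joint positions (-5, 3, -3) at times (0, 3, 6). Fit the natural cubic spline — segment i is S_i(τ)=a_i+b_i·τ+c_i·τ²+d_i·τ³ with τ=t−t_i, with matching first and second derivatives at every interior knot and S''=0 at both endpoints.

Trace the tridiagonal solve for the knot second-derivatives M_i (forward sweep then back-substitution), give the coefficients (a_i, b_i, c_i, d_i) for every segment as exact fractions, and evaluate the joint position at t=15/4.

  seg 0: a=-5 b=23/6 c=0 d=-7/54
  seg 1: a=3 b=1/3 c=-7/6 d=7/54
S(15/4) = 339/128

Δ: Δ0=8/3, Δ1=-2
row 1: diag=12, rhs=-28; c'=1/4, d'=-7/3
back: M1=-7/3
M: M0=0, M1=-7/3, M2=0
seg 0: a=-5, c=M0/2=0, d=(M1−M0)/(6·3)=-7/54, b=Δ0−h0·(2M0+M1)/6=23/6
seg 1: a=3, c=M1/2=-7/6, d=(M2−M1)/(6·3)=7/54, b=Δ1−h1·(2M1+M2)/6=1/3
t_q=15/4 → seg 1, τ=3/4; S=3+1/3·τ+-7/6·τ²+7/54·τ³=339/128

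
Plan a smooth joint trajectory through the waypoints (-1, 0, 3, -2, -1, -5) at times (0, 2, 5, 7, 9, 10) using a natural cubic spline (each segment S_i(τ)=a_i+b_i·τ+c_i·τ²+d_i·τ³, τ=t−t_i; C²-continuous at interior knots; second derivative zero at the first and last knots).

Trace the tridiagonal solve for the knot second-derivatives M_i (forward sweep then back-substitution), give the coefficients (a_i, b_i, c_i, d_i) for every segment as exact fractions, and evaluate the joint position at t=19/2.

  seg 0: a=-1 b=109/1882 c=0 d=104/941
  seg 1: a=0 b=2605/1882 c=624/941 d=-1489/5646
  seg 2: a=3 b=-1654/941 c=-3219/1882 d=5041/7528
  seg 3: a=-2 b=-1061/1882 c=8685/3764 d=-6683/7528
  seg 4: a=-1 b=-1870/941 c=-2841/941 d=947/941
S(19/2) = -19743/7528

Δ: Δ0=1/2, Δ1=1, Δ2=-5/2, Δ3=1/2, Δ4=-4
row 1: diag=10, rhs=3; c'=3/10, d'=3/10
row 2: denom=10−3·3/10=91/10; d'=(-21−3·3/10)/(91/10)=-219/91
row 3: denom=8−2·20/91=688/91; d'=(18−2·-219/91)/(688/91)=519/172
row 4: denom=6−2·91/344=941/172; d'=(-27−2·519/172)/(941/172)=-5682/941
back: M4=-5682/941
back: M3=519/172−91/344·-5682/941=8685/1882
back: M2=-219/91−20/91·8685/1882=-3219/941
back: M1=3/10−3/10·-3219/941=1248/941
M: M0=0, M1=1248/941, M2=-3219/941, M3=8685/1882, M4=-5682/941, M5=0
seg 0: a=-1, c=M0/2=0, d=(M1−M0)/(6·2)=104/941, b=Δ0−h0·(2M0+M1)/6=109/1882
seg 1: a=0, c=M1/2=624/941, d=(M2−M1)/(6·3)=-1489/5646, b=Δ1−h1·(2M1+M2)/6=2605/1882
seg 2: a=3, c=M2/2=-3219/1882, d=(M3−M2)/(6·2)=5041/7528, b=Δ2−h2·(2M2+M3)/6=-1654/941
seg 3: a=-2, c=M3/2=8685/3764, d=(M4−M3)/(6·2)=-6683/7528, b=Δ3−h3·(2M3+M4)/6=-1061/1882
seg 4: a=-1, c=M4/2=-2841/941, d=(M5−M4)/(6·1)=947/941, b=Δ4−h4·(2M4+M5)/6=-1870/941
t_q=19/2 → seg 4, τ=1/2; S=-1+-1870/941·τ+-2841/941·τ²+947/941·τ³=-19743/7528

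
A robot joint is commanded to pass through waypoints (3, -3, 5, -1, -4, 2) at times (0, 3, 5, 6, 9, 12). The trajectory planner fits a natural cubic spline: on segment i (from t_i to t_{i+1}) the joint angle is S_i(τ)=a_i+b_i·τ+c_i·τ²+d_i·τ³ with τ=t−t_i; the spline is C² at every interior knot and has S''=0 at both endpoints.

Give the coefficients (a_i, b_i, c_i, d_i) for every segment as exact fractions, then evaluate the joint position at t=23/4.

  seg 0: a=3 b=-1345/264 c=0 d=817/2376
  seg 1: a=-3 b=553/132 c=817/264 d=-421/264
  seg 2: a=5 b=-113/44 c=-1709/264 d=73/24
  seg 3: a=-1 b=-1687/264 c=175/66 d=-677/2376
  seg 4: a=-4 b=241/132 c=23/264 d=-23/2376
S(23/4) = 4031/5632

Δ: Δ0=-2, Δ1=4, Δ2=-6, Δ3=-1, Δ4=2
row 1: diag=10, rhs=36; c'=1/5, d'=18/5
row 2: denom=6−2·1/5=28/5; d'=(-60−2·18/5)/(28/5)=-12
row 3: denom=8−1·5/28=219/28; d'=(30−1·-12)/(219/28)=392/73
row 4: denom=12−3·28/73=792/73; d'=(18−3·392/73)/(792/73)=23/132
back: M4=23/132
back: M3=392/73−28/73·23/132=175/33
back: M2=-12−5/28·175/33=-1709/132
back: M1=18/5−1/5·-1709/132=817/132
M: M0=0, M1=817/132, M2=-1709/132, M3=175/33, M4=23/132, M5=0
seg 0: a=3, c=M0/2=0, d=(M1−M0)/(6·3)=817/2376, b=Δ0−h0·(2M0+M1)/6=-1345/264
seg 1: a=-3, c=M1/2=817/264, d=(M2−M1)/(6·2)=-421/264, b=Δ1−h1·(2M1+M2)/6=553/132
seg 2: a=5, c=M2/2=-1709/264, d=(M3−M2)/(6·1)=73/24, b=Δ2−h2·(2M2+M3)/6=-113/44
seg 3: a=-1, c=M3/2=175/66, d=(M4−M3)/(6·3)=-677/2376, b=Δ3−h3·(2M3+M4)/6=-1687/264
seg 4: a=-4, c=M4/2=23/264, d=(M5−M4)/(6·3)=-23/2376, b=Δ4−h4·(2M4+M5)/6=241/132
t_q=23/4 → seg 2, τ=3/4; S=5+-113/44·τ+-1709/264·τ²+73/24·τ³=4031/5632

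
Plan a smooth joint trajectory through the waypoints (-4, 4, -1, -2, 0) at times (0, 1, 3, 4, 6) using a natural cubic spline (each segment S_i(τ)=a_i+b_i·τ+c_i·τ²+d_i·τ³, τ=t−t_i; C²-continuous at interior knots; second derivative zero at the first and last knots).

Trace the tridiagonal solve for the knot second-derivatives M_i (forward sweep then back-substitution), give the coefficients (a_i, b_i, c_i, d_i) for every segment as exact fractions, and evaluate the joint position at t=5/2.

Δ: Δ0=8, Δ1=-5/2, Δ2=-1, Δ3=1
row 1: diag=6, rhs=-63; c'=1/3, d'=-21/2
row 2: denom=6−2·1/3=16/3; d'=(9−2·-21/2)/(16/3)=45/8
row 3: denom=6−1·3/16=93/16; d'=(12−1·45/8)/(93/16)=34/31
back: M3=34/31
back: M2=45/8−3/16·34/31=168/31
back: M1=-21/2−1/3·168/31=-763/62
M: M0=0, M1=-763/62, M2=168/31, M3=34/31, M4=0
seg 0: a=-4, c=M0/2=0, d=(M1−M0)/(6·1)=-763/372, b=Δ0−h0·(2M0+M1)/6=3739/372
seg 1: a=4, c=M1/2=-763/124, d=(M2−M1)/(6·2)=1099/744, b=Δ1−h1·(2M1+M2)/6=725/186
seg 2: a=-1, c=M2/2=84/31, d=(M3−M2)/(6·1)=-67/93, b=Δ2−h2·(2M2+M3)/6=-278/93
seg 3: a=-2, c=M3/2=17/31, d=(M4−M3)/(6·2)=-17/186, b=Δ3−h3·(2M3+M4)/6=25/93
t_q=5/2 → seg 1, τ=3/2; S=4+725/186·τ+-763/124·τ²+1099/744·τ³=1959/1984

  seg 0: a=-4 b=3739/372 c=0 d=-763/372
  seg 1: a=4 b=725/186 c=-763/124 d=1099/744
  seg 2: a=-1 b=-278/93 c=84/31 d=-67/93
  seg 3: a=-2 b=25/93 c=17/31 d=-17/186
S(5/2) = 1959/1984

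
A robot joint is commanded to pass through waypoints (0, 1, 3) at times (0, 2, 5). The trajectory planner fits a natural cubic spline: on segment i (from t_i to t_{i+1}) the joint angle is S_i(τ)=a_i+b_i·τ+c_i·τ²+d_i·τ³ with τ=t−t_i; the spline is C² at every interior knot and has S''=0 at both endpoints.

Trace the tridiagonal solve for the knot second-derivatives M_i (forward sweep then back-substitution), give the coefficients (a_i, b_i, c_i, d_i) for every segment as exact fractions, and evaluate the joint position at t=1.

Δ: Δ0=1/2, Δ1=2/3
row 1: diag=10, rhs=1; c'=3/10, d'=1/10
back: M1=1/10
M: M0=0, M1=1/10, M2=0
seg 0: a=0, c=M0/2=0, d=(M1−M0)/(6·2)=1/120, b=Δ0−h0·(2M0+M1)/6=7/15
seg 1: a=1, c=M1/2=1/20, d=(M2−M1)/(6·3)=-1/180, b=Δ1−h1·(2M1+M2)/6=17/30
t_q=1 → seg 0, τ=1; S=0+7/15·τ+0·τ²+1/120·τ³=19/40

  seg 0: a=0 b=7/15 c=0 d=1/120
  seg 1: a=1 b=17/30 c=1/20 d=-1/180
S(1) = 19/40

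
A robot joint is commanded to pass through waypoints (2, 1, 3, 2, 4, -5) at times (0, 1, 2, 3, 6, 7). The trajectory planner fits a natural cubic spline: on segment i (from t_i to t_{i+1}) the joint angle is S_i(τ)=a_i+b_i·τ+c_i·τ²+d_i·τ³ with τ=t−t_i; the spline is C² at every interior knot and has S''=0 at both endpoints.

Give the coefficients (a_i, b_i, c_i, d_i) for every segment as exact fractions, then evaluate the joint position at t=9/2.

Δ: Δ0=-1, Δ1=2, Δ2=-1, Δ3=2/3, Δ4=-9
row 1: diag=4, rhs=18; c'=1/4, d'=9/2
row 2: denom=4−1·1/4=15/4; d'=(-18−1·9/2)/(15/4)=-6
row 3: denom=8−1·4/15=116/15; d'=(10−1·-6)/(116/15)=60/29
row 4: denom=8−3·45/116=793/116; d'=(-58−3·60/29)/(793/116)=-7448/793
back: M4=-7448/793
back: M3=60/29−45/116·-7448/793=4530/793
back: M2=-6−4/15·4530/793=-5966/793
back: M1=9/2−1/4·-5966/793=5060/793
M: M0=0, M1=5060/793, M2=-5966/793, M3=4530/793, M4=-7448/793, M5=0
seg 0: a=2, c=M0/2=0, d=(M1−M0)/(6·1)=2530/2379, b=Δ0−h0·(2M0+M1)/6=-4909/2379
seg 1: a=1, c=M1/2=2530/793, d=(M2−M1)/(6·1)=-5513/2379, b=Δ1−h1·(2M1+M2)/6=2681/2379
seg 2: a=3, c=M2/2=-2983/793, d=(M3−M2)/(6·1)=5248/2379, b=Δ2−h2·(2M2+M3)/6=1322/2379
seg 3: a=2, c=M3/2=2265/793, d=(M4−M3)/(6·3)=-5989/7137, b=Δ3−h3·(2M3+M4)/6=-64/183
seg 4: a=4, c=M4/2=-3724/793, d=(M5−M4)/(6·1)=3724/2379, b=Δ4−h4·(2M4+M5)/6=-13963/2379
t_q=9/2 → seg 3, τ=3/2; S=2+-64/183·τ+2265/793·τ²+-5989/7137·τ³=32163/6344

  seg 0: a=2 b=-4909/2379 c=0 d=2530/2379
  seg 1: a=1 b=2681/2379 c=2530/793 d=-5513/2379
  seg 2: a=3 b=1322/2379 c=-2983/793 d=5248/2379
  seg 3: a=2 b=-64/183 c=2265/793 d=-5989/7137
  seg 4: a=4 b=-13963/2379 c=-3724/793 d=3724/2379
S(9/2) = 32163/6344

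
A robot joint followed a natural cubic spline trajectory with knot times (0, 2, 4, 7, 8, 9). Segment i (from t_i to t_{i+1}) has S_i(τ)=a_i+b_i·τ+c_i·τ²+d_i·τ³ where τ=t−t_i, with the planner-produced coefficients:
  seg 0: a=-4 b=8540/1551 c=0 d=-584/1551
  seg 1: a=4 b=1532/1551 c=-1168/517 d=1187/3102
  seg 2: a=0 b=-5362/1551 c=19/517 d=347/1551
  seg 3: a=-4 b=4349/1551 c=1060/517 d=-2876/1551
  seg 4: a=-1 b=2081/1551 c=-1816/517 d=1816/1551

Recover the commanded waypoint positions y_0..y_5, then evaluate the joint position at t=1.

y_0 = S_0(0) = a_0 = -4
y_1 = S_1(0) = a_1 = 4
y_2 = S_2(0) = a_2 = 0
y_3 = S_3(0) = a_3 = -4
y_4 = S_4(0) = a_4 = -1
y_5 = S_4(1) = -2
t_q=1 is in segment 0 (τ=1); S_0(τ)=584/517

y_0=-4 y_1=4 y_2=0 y_3=-4 y_4=-1 y_5=-2
S(1) = 584/517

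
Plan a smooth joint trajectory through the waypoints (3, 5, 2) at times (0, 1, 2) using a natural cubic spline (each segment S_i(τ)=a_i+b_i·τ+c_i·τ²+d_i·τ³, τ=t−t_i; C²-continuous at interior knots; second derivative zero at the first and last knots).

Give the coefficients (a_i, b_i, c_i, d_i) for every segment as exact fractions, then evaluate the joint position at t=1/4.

Δ: Δ0=2, Δ1=-3
row 1: diag=4, rhs=-30; c'=1/4, d'=-15/2
back: M1=-15/2
M: M0=0, M1=-15/2, M2=0
seg 0: a=3, c=M0/2=0, d=(M1−M0)/(6·1)=-5/4, b=Δ0−h0·(2M0+M1)/6=13/4
seg 1: a=5, c=M1/2=-15/4, d=(M2−M1)/(6·1)=5/4, b=Δ1−h1·(2M1+M2)/6=-1/2
t_q=1/4 → seg 0, τ=1/4; S=3+13/4·τ+0·τ²+-5/4·τ³=971/256

  seg 0: a=3 b=13/4 c=0 d=-5/4
  seg 1: a=5 b=-1/2 c=-15/4 d=5/4
S(1/4) = 971/256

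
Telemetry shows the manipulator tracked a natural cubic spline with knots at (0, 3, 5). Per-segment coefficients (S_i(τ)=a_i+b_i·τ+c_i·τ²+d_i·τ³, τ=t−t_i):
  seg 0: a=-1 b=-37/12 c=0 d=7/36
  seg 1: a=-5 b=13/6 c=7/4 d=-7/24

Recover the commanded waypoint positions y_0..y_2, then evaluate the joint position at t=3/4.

y_0 = S_0(0) = a_0 = -1
y_1 = S_1(0) = a_1 = -5
y_2 = S_1(2) = 4
t_q=3/4 is in segment 0 (τ=3/4); S_0(τ)=-827/256

y_0=-1 y_1=-5 y_2=4
S(3/4) = -827/256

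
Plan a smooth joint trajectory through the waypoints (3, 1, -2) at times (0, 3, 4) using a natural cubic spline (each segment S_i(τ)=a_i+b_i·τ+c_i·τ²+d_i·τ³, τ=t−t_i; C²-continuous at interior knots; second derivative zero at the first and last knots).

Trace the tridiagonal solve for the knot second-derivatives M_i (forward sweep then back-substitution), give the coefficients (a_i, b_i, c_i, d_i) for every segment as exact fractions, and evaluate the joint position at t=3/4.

  seg 0: a=3 b=5/24 c=0 d=-7/72
  seg 1: a=1 b=-29/12 c=-7/8 d=7/24
S(3/4) = 1595/512

Δ: Δ0=-2/3, Δ1=-3
row 1: diag=8, rhs=-14; c'=1/8, d'=-7/4
back: M1=-7/4
M: M0=0, M1=-7/4, M2=0
seg 0: a=3, c=M0/2=0, d=(M1−M0)/(6·3)=-7/72, b=Δ0−h0·(2M0+M1)/6=5/24
seg 1: a=1, c=M1/2=-7/8, d=(M2−M1)/(6·1)=7/24, b=Δ1−h1·(2M1+M2)/6=-29/12
t_q=3/4 → seg 0, τ=3/4; S=3+5/24·τ+0·τ²+-7/72·τ³=1595/512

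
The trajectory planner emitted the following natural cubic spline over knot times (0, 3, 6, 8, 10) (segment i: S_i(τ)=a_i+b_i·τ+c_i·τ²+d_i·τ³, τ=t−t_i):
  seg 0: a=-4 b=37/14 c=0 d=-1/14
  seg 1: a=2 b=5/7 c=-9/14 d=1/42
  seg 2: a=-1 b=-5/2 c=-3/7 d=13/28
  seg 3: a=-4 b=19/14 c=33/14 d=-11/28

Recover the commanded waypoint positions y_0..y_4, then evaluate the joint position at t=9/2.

y_0=-4 y_1=2 y_2=-1 y_3=-4 y_4=5
S(9/2) = 191/112

y_0 = S_0(0) = a_0 = -4
y_1 = S_1(0) = a_1 = 2
y_2 = S_2(0) = a_2 = -1
y_3 = S_3(0) = a_3 = -4
y_4 = S_3(2) = 5
t_q=9/2 is in segment 1 (τ=3/2); S_1(τ)=191/112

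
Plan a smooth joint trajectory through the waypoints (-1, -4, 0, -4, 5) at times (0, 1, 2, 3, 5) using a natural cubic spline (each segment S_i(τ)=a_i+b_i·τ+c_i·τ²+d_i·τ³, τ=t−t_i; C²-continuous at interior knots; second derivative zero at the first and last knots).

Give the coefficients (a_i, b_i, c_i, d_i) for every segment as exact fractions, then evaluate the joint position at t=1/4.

Δ: Δ0=-3, Δ1=4, Δ2=-4, Δ3=9/2
row 1: diag=4, rhs=42; c'=1/4, d'=21/2
row 2: denom=4−1·1/4=15/4; d'=(-48−1·21/2)/(15/4)=-78/5
row 3: denom=6−1·4/15=86/15; d'=(51−1·-78/5)/(86/15)=999/86
back: M3=999/86
back: M2=-78/5−4/15·999/86=-804/43
back: M1=21/2−1/4·-804/43=1305/86
M: M0=0, M1=1305/86, M2=-804/43, M3=999/86, M4=0
seg 0: a=-1, c=M0/2=0, d=(M1−M0)/(6·1)=435/172, b=Δ0−h0·(2M0+M1)/6=-951/172
seg 1: a=-4, c=M1/2=1305/172, d=(M2−M1)/(6·1)=-971/172, b=Δ1−h1·(2M1+M2)/6=177/86
seg 2: a=0, c=M2/2=-402/43, d=(M3−M2)/(6·1)=869/172, b=Δ2−h2·(2M2+M3)/6=51/172
seg 3: a=-4, c=M3/2=999/172, d=(M4−M3)/(6·2)=-333/344, b=Δ3−h3·(2M3+M4)/6=-279/86
t_q=1/4 → seg 0, τ=1/4; S=-1+-951/172·τ+0·τ²+435/172·τ³=-25789/11008

  seg 0: a=-1 b=-951/172 c=0 d=435/172
  seg 1: a=-4 b=177/86 c=1305/172 d=-971/172
  seg 2: a=0 b=51/172 c=-402/43 d=869/172
  seg 3: a=-4 b=-279/86 c=999/172 d=-333/344
S(1/4) = -25789/11008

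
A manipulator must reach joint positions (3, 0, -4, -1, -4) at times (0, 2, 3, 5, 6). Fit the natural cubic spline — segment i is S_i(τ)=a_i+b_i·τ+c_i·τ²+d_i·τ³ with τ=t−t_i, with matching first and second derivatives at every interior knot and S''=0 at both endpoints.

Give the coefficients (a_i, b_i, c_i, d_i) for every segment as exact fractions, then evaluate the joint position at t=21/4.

  seg 0: a=3 b=-35/186 c=0 d=-61/186
  seg 1: a=0 b=-767/186 c=-61/31 d=389/186
  seg 2: a=-4 b=-166/93 c=267/62 d=-991/744
  seg 3: a=-1 b=-101/186 c=-457/124 d=457/372
S(21/4) = -10689/7936

Δ: Δ0=-3/2, Δ1=-4, Δ2=3/2, Δ3=-3
row 1: diag=6, rhs=-15; c'=1/6, d'=-5/2
row 2: denom=6−1·1/6=35/6; d'=(33−1·-5/2)/(35/6)=213/35
row 3: denom=6−2·12/35=186/35; d'=(-27−2·213/35)/(186/35)=-457/62
back: M3=-457/62
back: M2=213/35−12/35·-457/62=267/31
back: M1=-5/2−1/6·267/31=-122/31
M: M0=0, M1=-122/31, M2=267/31, M3=-457/62, M4=0
seg 0: a=3, c=M0/2=0, d=(M1−M0)/(6·2)=-61/186, b=Δ0−h0·(2M0+M1)/6=-35/186
seg 1: a=0, c=M1/2=-61/31, d=(M2−M1)/(6·1)=389/186, b=Δ1−h1·(2M1+M2)/6=-767/186
seg 2: a=-4, c=M2/2=267/62, d=(M3−M2)/(6·2)=-991/744, b=Δ2−h2·(2M2+M3)/6=-166/93
seg 3: a=-1, c=M3/2=-457/124, d=(M4−M3)/(6·1)=457/372, b=Δ3−h3·(2M3+M4)/6=-101/186
t_q=21/4 → seg 3, τ=1/4; S=-1+-101/186·τ+-457/124·τ²+457/372·τ³=-10689/7936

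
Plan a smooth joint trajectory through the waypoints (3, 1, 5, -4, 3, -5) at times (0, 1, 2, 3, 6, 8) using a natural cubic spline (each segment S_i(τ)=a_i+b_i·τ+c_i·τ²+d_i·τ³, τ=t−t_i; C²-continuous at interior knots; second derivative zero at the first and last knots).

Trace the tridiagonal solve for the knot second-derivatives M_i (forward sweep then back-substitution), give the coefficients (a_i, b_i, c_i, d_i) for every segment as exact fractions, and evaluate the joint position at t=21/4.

Δ: Δ0=-2, Δ1=4, Δ2=-9, Δ3=7/3, Δ4=-4
row 1: diag=4, rhs=36; c'=1/4, d'=9
row 2: denom=4−1·1/4=15/4; d'=(-78−1·9)/(15/4)=-116/5
row 3: denom=8−1·4/15=116/15; d'=(68−1·-116/5)/(116/15)=342/29
row 4: denom=10−3·45/116=1025/116; d'=(-38−3·342/29)/(1025/116)=-8512/1025
back: M4=-8512/1025
back: M3=342/29−45/116·-8512/1025=3078/205
back: M2=-116/5−4/15·3078/205=-27884/1025
back: M1=9−1/4·-27884/1025=16196/1025
M: M0=0, M1=16196/1025, M2=-27884/1025, M3=3078/205, M4=-8512/1025, M5=0
seg 0: a=3, c=M0/2=0, d=(M1−M0)/(6·1)=8098/3075, b=Δ0−h0·(2M0+M1)/6=-14248/3075
seg 1: a=1, c=M1/2=8098/1025, d=(M2−M1)/(6·1)=-4408/615, b=Δ1−h1·(2M1+M2)/6=10046/3075
seg 2: a=5, c=M2/2=-13942/1025, d=(M3−M2)/(6·1)=21637/3075, b=Δ2−h2·(2M2+M3)/6=-7486/3075
seg 3: a=-4, c=M3/2=1539/205, d=(M4−M3)/(6·3)=-11951/9225, b=Δ3−h3·(2M3+M4)/6=-26227/3075
seg 4: a=3, c=M4/2=-4256/1025, d=(M5−M4)/(6·2)=2128/3075, b=Δ4−h4·(2M4+M5)/6=4724/3075
t_q=21/4 → seg 3, τ=9/4; S=-4+-26227/3075·τ+1539/205·τ²+-11951/9225·τ³=3853/65600

  seg 0: a=3 b=-14248/3075 c=0 d=8098/3075
  seg 1: a=1 b=10046/3075 c=8098/1025 d=-4408/615
  seg 2: a=5 b=-7486/3075 c=-13942/1025 d=21637/3075
  seg 3: a=-4 b=-26227/3075 c=1539/205 d=-11951/9225
  seg 4: a=3 b=4724/3075 c=-4256/1025 d=2128/3075
S(21/4) = 3853/65600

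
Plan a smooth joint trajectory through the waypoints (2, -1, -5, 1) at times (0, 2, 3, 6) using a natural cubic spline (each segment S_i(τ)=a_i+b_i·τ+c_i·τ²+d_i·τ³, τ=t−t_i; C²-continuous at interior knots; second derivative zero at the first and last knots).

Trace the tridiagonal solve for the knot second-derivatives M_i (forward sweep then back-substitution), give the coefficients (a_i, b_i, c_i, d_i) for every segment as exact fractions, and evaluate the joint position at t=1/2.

  seg 0: a=2 b=-37/94 c=0 d=-13/47
  seg 1: a=-1 b=-349/94 c=-78/47 d=129/94
  seg 2: a=-5 b=-137/47 c=231/94 d=-77/282
S(1/2) = 665/376

Δ: Δ0=-3/2, Δ1=-4, Δ2=2
row 1: diag=6, rhs=-15; c'=1/6, d'=-5/2
row 2: denom=8−1·1/6=47/6; d'=(36−1·-5/2)/(47/6)=231/47
back: M2=231/47
back: M1=-5/2−1/6·231/47=-156/47
M: M0=0, M1=-156/47, M2=231/47, M3=0
seg 0: a=2, c=M0/2=0, d=(M1−M0)/(6·2)=-13/47, b=Δ0−h0·(2M0+M1)/6=-37/94
seg 1: a=-1, c=M1/2=-78/47, d=(M2−M1)/(6·1)=129/94, b=Δ1−h1·(2M1+M2)/6=-349/94
seg 2: a=-5, c=M2/2=231/94, d=(M3−M2)/(6·3)=-77/282, b=Δ2−h2·(2M2+M3)/6=-137/47
t_q=1/2 → seg 0, τ=1/2; S=2+-37/94·τ+0·τ²+-13/47·τ³=665/376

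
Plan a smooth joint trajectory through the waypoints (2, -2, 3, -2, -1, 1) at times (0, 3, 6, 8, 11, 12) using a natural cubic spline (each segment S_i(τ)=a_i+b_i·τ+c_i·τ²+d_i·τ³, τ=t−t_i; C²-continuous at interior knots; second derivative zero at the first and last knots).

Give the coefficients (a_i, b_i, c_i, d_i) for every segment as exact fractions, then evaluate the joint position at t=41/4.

Δ: Δ0=-4/3, Δ1=5/3, Δ2=-5/2, Δ3=1/3, Δ4=2
row 1: diag=12, rhs=18; c'=1/4, d'=3/2
row 2: denom=10−3·1/4=37/4; d'=(-25−3·3/2)/(37/4)=-118/37
row 3: denom=10−2·8/37=354/37; d'=(17−2·-118/37)/(354/37)=865/354
row 4: denom=8−3·37/118=833/118; d'=(10−3·865/354)/(833/118)=45/119
back: M4=45/119
back: M3=865/354−37/118·45/119=830/357
back: M2=-118/37−8/37·830/357=-1318/357
back: M1=3/2−1/4·-1318/357=865/357
M: M0=0, M1=865/357, M2=-1318/357, M3=830/357, M4=45/119, M5=0
seg 0: a=2, c=M0/2=0, d=(M1−M0)/(6·3)=865/6426, b=Δ0−h0·(2M0+M1)/6=-1817/714
seg 1: a=-2, c=M1/2=865/714, d=(M2−M1)/(6·3)=-2183/6426, b=Δ1−h1·(2M1+M2)/6=389/357
seg 2: a=3, c=M2/2=-659/357, d=(M3−M2)/(6·2)=179/357, b=Δ2−h2·(2M2+M3)/6=-83/102
seg 3: a=-2, c=M3/2=415/357, d=(M4−M3)/(6·3)=-695/6426, b=Δ3−h3·(2M3+M4)/6=-519/238
seg 4: a=-1, c=M4/2=45/238, d=(M5−M4)/(6·1)=-15/238, b=Δ4−h4·(2M4+M5)/6=223/119
t_q=41/4 → seg 3, τ=9/4; S=-2+-519/238·τ+415/357·τ²+-695/6426·τ³=-34325/15232

  seg 0: a=2 b=-1817/714 c=0 d=865/6426
  seg 1: a=-2 b=389/357 c=865/714 d=-2183/6426
  seg 2: a=3 b=-83/102 c=-659/357 d=179/357
  seg 3: a=-2 b=-519/238 c=415/357 d=-695/6426
  seg 4: a=-1 b=223/119 c=45/238 d=-15/238
S(41/4) = -34325/15232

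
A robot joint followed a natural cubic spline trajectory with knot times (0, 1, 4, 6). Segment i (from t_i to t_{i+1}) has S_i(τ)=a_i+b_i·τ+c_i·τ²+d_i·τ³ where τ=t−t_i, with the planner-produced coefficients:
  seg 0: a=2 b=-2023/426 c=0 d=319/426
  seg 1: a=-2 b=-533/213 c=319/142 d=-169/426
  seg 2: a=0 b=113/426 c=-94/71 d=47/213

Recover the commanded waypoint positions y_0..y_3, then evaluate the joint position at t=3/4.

y_0=2 y_1=-2 y_2=0 y_3=-3
S(3/4) = -11321/9088

y_0 = S_0(0) = a_0 = 2
y_1 = S_1(0) = a_1 = -2
y_2 = S_2(0) = a_2 = 0
y_3 = S_2(2) = -3
t_q=3/4 is in segment 0 (τ=3/4); S_0(τ)=-11321/9088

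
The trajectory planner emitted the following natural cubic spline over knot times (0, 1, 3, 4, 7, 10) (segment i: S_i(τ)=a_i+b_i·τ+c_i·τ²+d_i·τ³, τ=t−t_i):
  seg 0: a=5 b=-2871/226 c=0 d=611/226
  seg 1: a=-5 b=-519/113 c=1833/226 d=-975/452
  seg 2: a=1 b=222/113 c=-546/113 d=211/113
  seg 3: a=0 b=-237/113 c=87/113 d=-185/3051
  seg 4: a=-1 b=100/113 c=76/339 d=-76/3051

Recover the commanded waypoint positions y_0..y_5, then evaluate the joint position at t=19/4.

y_0=5 y_1=-5 y_2=1 y_3=0 y_4=-1 y_5=3
S(19/4) = -8429/7232

y_0 = S_0(0) = a_0 = 5
y_1 = S_1(0) = a_1 = -5
y_2 = S_2(0) = a_2 = 1
y_3 = S_3(0) = a_3 = 0
y_4 = S_4(0) = a_4 = -1
y_5 = S_4(3) = 3
t_q=19/4 is in segment 3 (τ=3/4); S_3(τ)=-8429/7232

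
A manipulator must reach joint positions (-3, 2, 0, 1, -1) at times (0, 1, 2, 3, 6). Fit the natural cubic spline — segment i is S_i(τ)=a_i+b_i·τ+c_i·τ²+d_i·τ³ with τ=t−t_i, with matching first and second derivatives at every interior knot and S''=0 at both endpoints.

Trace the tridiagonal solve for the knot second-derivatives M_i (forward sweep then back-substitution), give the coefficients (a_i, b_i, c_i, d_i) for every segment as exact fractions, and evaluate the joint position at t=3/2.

Δ: Δ0=5, Δ1=-2, Δ2=1, Δ3=-2/3
row 1: diag=4, rhs=-42; c'=1/4, d'=-21/2
row 2: denom=4−1·1/4=15/4; d'=(18−1·-21/2)/(15/4)=38/5
row 3: denom=8−1·4/15=116/15; d'=(-10−1·38/5)/(116/15)=-66/29
back: M3=-66/29
back: M2=38/5−4/15·-66/29=238/29
back: M1=-21/2−1/4·238/29=-364/29
M: M0=0, M1=-364/29, M2=238/29, M3=-66/29, M4=0
seg 0: a=-3, c=M0/2=0, d=(M1−M0)/(6·1)=-182/87, b=Δ0−h0·(2M0+M1)/6=617/87
seg 1: a=2, c=M1/2=-182/29, d=(M2−M1)/(6·1)=301/87, b=Δ1−h1·(2M1+M2)/6=71/87
seg 2: a=0, c=M2/2=119/29, d=(M3−M2)/(6·1)=-152/87, b=Δ2−h2·(2M2+M3)/6=-118/87
seg 3: a=1, c=M3/2=-33/29, d=(M4−M3)/(6·3)=11/87, b=Δ3−h3·(2M3+M4)/6=140/87
t_q=3/2 → seg 1, τ=1/2; S=2+71/87·τ+-182/29·τ²+301/87·τ³=295/232

  seg 0: a=-3 b=617/87 c=0 d=-182/87
  seg 1: a=2 b=71/87 c=-182/29 d=301/87
  seg 2: a=0 b=-118/87 c=119/29 d=-152/87
  seg 3: a=1 b=140/87 c=-33/29 d=11/87
S(3/2) = 295/232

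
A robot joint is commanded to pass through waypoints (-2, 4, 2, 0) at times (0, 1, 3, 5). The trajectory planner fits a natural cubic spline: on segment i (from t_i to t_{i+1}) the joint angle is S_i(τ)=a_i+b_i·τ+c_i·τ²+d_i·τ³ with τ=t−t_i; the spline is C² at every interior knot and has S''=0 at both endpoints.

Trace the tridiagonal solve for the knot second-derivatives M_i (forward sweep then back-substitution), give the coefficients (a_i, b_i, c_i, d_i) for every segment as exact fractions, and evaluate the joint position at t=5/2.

Δ: Δ0=6, Δ1=-1, Δ2=-1
row 1: diag=6, rhs=-42; c'=1/3, d'=-7
row 2: denom=8−2·1/3=22/3; d'=(0−2·-7)/(22/3)=21/11
back: M2=21/11
back: M1=-7−1/3·21/11=-84/11
M: M0=0, M1=-84/11, M2=21/11, M3=0
seg 0: a=-2, c=M0/2=0, d=(M1−M0)/(6·1)=-14/11, b=Δ0−h0·(2M0+M1)/6=80/11
seg 1: a=4, c=M1/2=-42/11, d=(M2−M1)/(6·2)=35/44, b=Δ1−h1·(2M1+M2)/6=38/11
seg 2: a=2, c=M2/2=21/22, d=(M3−M2)/(6·2)=-7/44, b=Δ2−h2·(2M2+M3)/6=-25/11
t_q=5/2 → seg 1, τ=3/2; S=4+38/11·τ+-42/11·τ²+35/44·τ³=1153/352

  seg 0: a=-2 b=80/11 c=0 d=-14/11
  seg 1: a=4 b=38/11 c=-42/11 d=35/44
  seg 2: a=2 b=-25/11 c=21/22 d=-7/44
S(5/2) = 1153/352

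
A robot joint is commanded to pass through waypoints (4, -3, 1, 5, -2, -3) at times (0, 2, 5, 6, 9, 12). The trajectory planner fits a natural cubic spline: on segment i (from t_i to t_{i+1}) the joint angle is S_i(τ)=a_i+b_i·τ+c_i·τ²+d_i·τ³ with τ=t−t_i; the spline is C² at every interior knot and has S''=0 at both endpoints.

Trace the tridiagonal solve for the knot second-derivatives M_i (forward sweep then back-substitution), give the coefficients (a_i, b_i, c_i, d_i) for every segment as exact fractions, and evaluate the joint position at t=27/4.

Δ: Δ0=-7/2, Δ1=4/3, Δ2=4, Δ3=-7/3, Δ4=-1/3
row 1: diag=10, rhs=29; c'=3/10, d'=29/10
row 2: denom=8−3·3/10=71/10; d'=(16−3·29/10)/(71/10)=73/71
row 3: denom=8−1·10/71=558/71; d'=(-38−1·73/71)/(558/71)=-2771/558
row 4: denom=12−3·71/186=673/62; d'=(12−3·-2771/558)/(673/62)=5003/2019
back: M4=5003/2019
back: M3=-2771/558−71/186·5003/2019=-11936/2019
back: M2=73/71−10/71·-11936/2019=3757/2019
back: M1=29/10−3/10·3757/2019=1576/673
M: M0=0, M1=1576/673, M2=3757/2019, M3=-11936/2019, M4=5003/2019, M5=0
seg 0: a=4, c=M0/2=0, d=(M1−M0)/(6·2)=394/2019, b=Δ0−h0·(2M0+M1)/6=-17285/4038
seg 1: a=-3, c=M1/2=788/673, d=(M2−M1)/(6·3)=-971/36342, b=Δ1−h1·(2M1+M2)/6=-7829/4038
seg 2: a=1, c=M2/2=3757/4038, d=(M3−M2)/(6·1)=-5231/4038, b=Δ2−h2·(2M2+M3)/6=8813/2019
seg 3: a=5, c=M3/2=-5968/2019, d=(M4−M3)/(6·3)=16939/36342, b=Δ3−h3·(2M3+M4)/6=3149/1346
seg 4: a=-2, c=M4/2=5003/4038, d=(M5−M4)/(6·3)=-5003/36342, b=Δ4−h4·(2M4+M5)/6=-1892/673
t_q=27/4 → seg 3, τ=3/4; S=5+3149/1346·τ+-5968/2019·τ²+16939/36342·τ³=455579/86144

  seg 0: a=4 b=-17285/4038 c=0 d=394/2019
  seg 1: a=-3 b=-7829/4038 c=788/673 d=-971/36342
  seg 2: a=1 b=8813/2019 c=3757/4038 d=-5231/4038
  seg 3: a=5 b=3149/1346 c=-5968/2019 d=16939/36342
  seg 4: a=-2 b=-1892/673 c=5003/4038 d=-5003/36342
S(27/4) = 455579/86144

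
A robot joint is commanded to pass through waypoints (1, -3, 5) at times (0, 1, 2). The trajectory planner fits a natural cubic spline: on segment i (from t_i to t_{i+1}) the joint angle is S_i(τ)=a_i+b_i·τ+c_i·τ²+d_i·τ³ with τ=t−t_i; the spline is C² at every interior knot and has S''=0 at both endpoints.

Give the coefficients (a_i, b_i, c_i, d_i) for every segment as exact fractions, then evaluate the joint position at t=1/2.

  seg 0: a=1 b=-7 c=0 d=3
  seg 1: a=-3 b=2 c=9 d=-3
S(1/2) = -17/8

Δ: Δ0=-4, Δ1=8
row 1: diag=4, rhs=72; c'=1/4, d'=18
back: M1=18
M: M0=0, M1=18, M2=0
seg 0: a=1, c=M0/2=0, d=(M1−M0)/(6·1)=3, b=Δ0−h0·(2M0+M1)/6=-7
seg 1: a=-3, c=M1/2=9, d=(M2−M1)/(6·1)=-3, b=Δ1−h1·(2M1+M2)/6=2
t_q=1/2 → seg 0, τ=1/2; S=1+-7·τ+0·τ²+3·τ³=-17/8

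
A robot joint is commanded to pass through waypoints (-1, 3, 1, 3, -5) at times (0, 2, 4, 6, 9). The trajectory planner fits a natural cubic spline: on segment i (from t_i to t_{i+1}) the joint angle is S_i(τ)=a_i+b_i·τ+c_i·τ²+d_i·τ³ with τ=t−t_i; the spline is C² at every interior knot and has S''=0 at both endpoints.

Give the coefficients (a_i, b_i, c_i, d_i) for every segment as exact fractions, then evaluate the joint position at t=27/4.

Δ: Δ0=2, Δ1=-1, Δ2=1, Δ3=-8/3
row 1: diag=8, rhs=-18; c'=1/4, d'=-9/4
row 2: denom=8−2·1/4=15/2; d'=(12−2·-9/4)/(15/2)=11/5
row 3: denom=10−2·4/15=142/15; d'=(-22−2·11/5)/(142/15)=-198/71
back: M3=-198/71
back: M2=11/5−4/15·-198/71=209/71
back: M1=-9/4−1/4·209/71=-212/71
M: M0=0, M1=-212/71, M2=209/71, M3=-198/71, M4=0
seg 0: a=-1, c=M0/2=0, d=(M1−M0)/(6·2)=-53/213, b=Δ0−h0·(2M0+M1)/6=638/213
seg 1: a=3, c=M1/2=-106/71, d=(M2−M1)/(6·2)=421/852, b=Δ1−h1·(2M1+M2)/6=2/213
seg 2: a=1, c=M2/2=209/142, d=(M3−M2)/(6·2)=-407/852, b=Δ2−h2·(2M2+M3)/6=-7/213
seg 3: a=3, c=M3/2=-99/71, d=(M4−M3)/(6·3)=11/71, b=Δ3−h3·(2M3+M4)/6=26/213
t_q=27/4 → seg 3, τ=3/4; S=3+26/213·τ+-99/71·τ²+11/71·τ³=10781/4544

  seg 0: a=-1 b=638/213 c=0 d=-53/213
  seg 1: a=3 b=2/213 c=-106/71 d=421/852
  seg 2: a=1 b=-7/213 c=209/142 d=-407/852
  seg 3: a=3 b=26/213 c=-99/71 d=11/71
S(27/4) = 10781/4544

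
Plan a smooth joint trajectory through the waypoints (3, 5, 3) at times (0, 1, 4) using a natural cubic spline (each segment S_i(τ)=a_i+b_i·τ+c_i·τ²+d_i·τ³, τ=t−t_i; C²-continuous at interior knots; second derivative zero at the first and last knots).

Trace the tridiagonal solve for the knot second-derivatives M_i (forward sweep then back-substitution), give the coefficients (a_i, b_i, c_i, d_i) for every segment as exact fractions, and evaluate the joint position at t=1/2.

  seg 0: a=3 b=7/3 c=0 d=-1/3
  seg 1: a=5 b=4/3 c=-1 d=1/9
S(1/2) = 33/8

Δ: Δ0=2, Δ1=-2/3
row 1: diag=8, rhs=-16; c'=3/8, d'=-2
back: M1=-2
M: M0=0, M1=-2, M2=0
seg 0: a=3, c=M0/2=0, d=(M1−M0)/(6·1)=-1/3, b=Δ0−h0·(2M0+M1)/6=7/3
seg 1: a=5, c=M1/2=-1, d=(M2−M1)/(6·3)=1/9, b=Δ1−h1·(2M1+M2)/6=4/3
t_q=1/2 → seg 0, τ=1/2; S=3+7/3·τ+0·τ²+-1/3·τ³=33/8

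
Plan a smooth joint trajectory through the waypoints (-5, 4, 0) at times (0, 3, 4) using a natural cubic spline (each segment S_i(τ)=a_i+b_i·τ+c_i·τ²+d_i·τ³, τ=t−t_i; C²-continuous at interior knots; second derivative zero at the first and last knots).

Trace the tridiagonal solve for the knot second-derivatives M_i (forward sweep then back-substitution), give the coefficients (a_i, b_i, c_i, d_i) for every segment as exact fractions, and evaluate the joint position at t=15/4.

  seg 0: a=-5 b=45/8 c=0 d=-7/24
  seg 1: a=4 b=-9/4 c=-21/8 d=7/8
S(15/4) = 617/512

Δ: Δ0=3, Δ1=-4
row 1: diag=8, rhs=-42; c'=1/8, d'=-21/4
back: M1=-21/4
M: M0=0, M1=-21/4, M2=0
seg 0: a=-5, c=M0/2=0, d=(M1−M0)/(6·3)=-7/24, b=Δ0−h0·(2M0+M1)/6=45/8
seg 1: a=4, c=M1/2=-21/8, d=(M2−M1)/(6·1)=7/8, b=Δ1−h1·(2M1+M2)/6=-9/4
t_q=15/4 → seg 1, τ=3/4; S=4+-9/4·τ+-21/8·τ²+7/8·τ³=617/512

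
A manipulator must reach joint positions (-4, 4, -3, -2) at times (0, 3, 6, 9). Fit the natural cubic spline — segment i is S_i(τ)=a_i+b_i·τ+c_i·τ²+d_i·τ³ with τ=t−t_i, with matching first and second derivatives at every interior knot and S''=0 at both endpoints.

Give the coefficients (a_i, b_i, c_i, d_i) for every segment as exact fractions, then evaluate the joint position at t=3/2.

  seg 0: a=-4 b=188/45 c=0 d=-68/405
  seg 1: a=4 b=-16/45 c=-68/45 d=23/81
  seg 2: a=-3 b=-79/45 c=47/45 d=-47/405
S(3/2) = 17/10

Δ: Δ0=8/3, Δ1=-7/3, Δ2=1/3
row 1: diag=12, rhs=-30; c'=1/4, d'=-5/2
row 2: denom=12−3·1/4=45/4; d'=(16−3·-5/2)/(45/4)=94/45
back: M2=94/45
back: M1=-5/2−1/4·94/45=-136/45
M: M0=0, M1=-136/45, M2=94/45, M3=0
seg 0: a=-4, c=M0/2=0, d=(M1−M0)/(6·3)=-68/405, b=Δ0−h0·(2M0+M1)/6=188/45
seg 1: a=4, c=M1/2=-68/45, d=(M2−M1)/(6·3)=23/81, b=Δ1−h1·(2M1+M2)/6=-16/45
seg 2: a=-3, c=M2/2=47/45, d=(M3−M2)/(6·3)=-47/405, b=Δ2−h2·(2M2+M3)/6=-79/45
t_q=3/2 → seg 0, τ=3/2; S=-4+188/45·τ+0·τ²+-68/405·τ³=17/10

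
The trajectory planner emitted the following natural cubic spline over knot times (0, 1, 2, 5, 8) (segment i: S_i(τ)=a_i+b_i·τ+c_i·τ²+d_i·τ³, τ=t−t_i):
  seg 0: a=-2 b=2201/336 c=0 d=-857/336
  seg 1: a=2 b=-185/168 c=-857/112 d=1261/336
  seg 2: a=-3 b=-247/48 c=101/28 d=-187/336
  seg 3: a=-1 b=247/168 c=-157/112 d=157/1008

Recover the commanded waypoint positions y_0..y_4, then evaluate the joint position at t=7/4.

y_0 = S_0(0) = a_0 = -2
y_1 = S_1(0) = a_1 = 2
y_2 = S_2(0) = a_2 = -3
y_3 = S_3(0) = a_3 = -1
y_4 = S_3(3) = -5
t_q=7/4 is in segment 1 (τ=3/4); S_1(τ)=-11087/7168

y_0=-2 y_1=2 y_2=-3 y_3=-1 y_4=-5
S(7/4) = -11087/7168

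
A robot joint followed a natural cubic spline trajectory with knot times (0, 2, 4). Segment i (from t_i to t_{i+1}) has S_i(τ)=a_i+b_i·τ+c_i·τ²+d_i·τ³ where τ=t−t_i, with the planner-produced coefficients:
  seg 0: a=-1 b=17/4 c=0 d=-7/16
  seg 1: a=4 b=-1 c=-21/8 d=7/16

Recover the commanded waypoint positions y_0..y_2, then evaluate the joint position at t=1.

y_0 = S_0(0) = a_0 = -1
y_1 = S_1(0) = a_1 = 4
y_2 = S_1(2) = -5
t_q=1 is in segment 0 (τ=1); S_0(τ)=45/16

y_0=-1 y_1=4 y_2=-5
S(1) = 45/16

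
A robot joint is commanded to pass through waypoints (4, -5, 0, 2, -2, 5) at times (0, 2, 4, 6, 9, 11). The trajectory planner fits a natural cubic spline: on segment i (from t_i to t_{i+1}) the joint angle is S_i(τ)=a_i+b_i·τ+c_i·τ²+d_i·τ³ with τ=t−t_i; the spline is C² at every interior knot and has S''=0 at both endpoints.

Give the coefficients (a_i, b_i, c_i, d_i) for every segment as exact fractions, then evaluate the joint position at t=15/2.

  seg 0: a=4 b=-24754/3855 c=0 d=14813/30840
  seg 1: a=-5 b=-5069/7710 c=14813/5140 d=-4019/6168
  seg 2: a=0 b=11762/3855 c=-2641/2570 d=4/3855
  seg 3: a=2 b=-4036/3855 c=-525/514 d=7139/23130
  seg 4: a=-2 b=8929/7710 c=2257/1285 d=-2257/7710
S(15/2) = -17001/20560

Δ: Δ0=-9/2, Δ1=5/2, Δ2=1, Δ3=-4/3, Δ4=7/2
row 1: diag=8, rhs=42; c'=1/4, d'=21/4
row 2: denom=8−2·1/4=15/2; d'=(-9−2·21/4)/(15/2)=-13/5
row 3: denom=10−2·4/15=142/15; d'=(-14−2·-13/5)/(142/15)=-66/71
row 4: denom=10−3·45/142=1285/142; d'=(29−3·-66/71)/(1285/142)=4514/1285
back: M4=4514/1285
back: M3=-66/71−45/142·4514/1285=-525/257
back: M2=-13/5−4/15·-525/257=-2641/1285
back: M1=21/4−1/4·-2641/1285=14813/2570
M: M0=0, M1=14813/2570, M2=-2641/1285, M3=-525/257, M4=4514/1285, M5=0
seg 0: a=4, c=M0/2=0, d=(M1−M0)/(6·2)=14813/30840, b=Δ0−h0·(2M0+M1)/6=-24754/3855
seg 1: a=-5, c=M1/2=14813/5140, d=(M2−M1)/(6·2)=-4019/6168, b=Δ1−h1·(2M1+M2)/6=-5069/7710
seg 2: a=0, c=M2/2=-2641/2570, d=(M3−M2)/(6·2)=4/3855, b=Δ2−h2·(2M2+M3)/6=11762/3855
seg 3: a=2, c=M3/2=-525/514, d=(M4−M3)/(6·3)=7139/23130, b=Δ3−h3·(2M3+M4)/6=-4036/3855
seg 4: a=-2, c=M4/2=2257/1285, d=(M5−M4)/(6·2)=-2257/7710, b=Δ4−h4·(2M4+M5)/6=8929/7710
t_q=15/2 → seg 3, τ=3/2; S=2+-4036/3855·τ+-525/514·τ²+7139/23130·τ³=-17001/20560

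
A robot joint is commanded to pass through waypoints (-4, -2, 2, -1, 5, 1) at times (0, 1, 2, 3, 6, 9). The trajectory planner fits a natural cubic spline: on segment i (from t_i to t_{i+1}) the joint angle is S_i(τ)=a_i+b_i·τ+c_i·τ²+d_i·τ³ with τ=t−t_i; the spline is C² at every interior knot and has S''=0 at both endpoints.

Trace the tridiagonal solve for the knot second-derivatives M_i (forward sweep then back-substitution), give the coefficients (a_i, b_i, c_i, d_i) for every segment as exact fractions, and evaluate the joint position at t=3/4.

Δ: Δ0=2, Δ1=4, Δ2=-3, Δ3=2, Δ4=-4/3
row 1: diag=4, rhs=12; c'=1/4, d'=3
row 2: denom=4−1·1/4=15/4; d'=(-42−1·3)/(15/4)=-12
row 3: denom=8−1·4/15=116/15; d'=(30−1·-12)/(116/15)=315/58
row 4: denom=12−3·45/116=1257/116; d'=(-20−3·315/58)/(1257/116)=-4210/1257
back: M4=-4210/1257
back: M3=315/58−45/116·-4210/1257=2820/419
back: M2=-12−4/15·2820/419=-5780/419
back: M1=3−1/4·-5780/419=2702/419
M: M0=0, M1=2702/419, M2=-5780/419, M3=2820/419, M4=-4210/1257, M5=0
seg 0: a=-4, c=M0/2=0, d=(M1−M0)/(6·1)=1351/1257, b=Δ0−h0·(2M0+M1)/6=1163/1257
seg 1: a=-2, c=M1/2=1351/419, d=(M2−M1)/(6·1)=-4241/1257, b=Δ1−h1·(2M1+M2)/6=5216/1257
seg 2: a=2, c=M2/2=-2890/419, d=(M3−M2)/(6·1)=4300/1257, b=Δ2−h2·(2M2+M3)/6=599/1257
seg 3: a=-1, c=M3/2=1410/419, d=(M4−M3)/(6·3)=-6335/11313, b=Δ3−h3·(2M3+M4)/6=-3841/1257
seg 4: a=5, c=M4/2=-2105/1257, d=(M5−M4)/(6·3)=2105/11313, b=Δ4−h4·(2M4+M5)/6=2534/1257
t_q=3/4 → seg 0, τ=3/4; S=-4+1163/1257·τ+0·τ²+1351/1257·τ³=-76497/26816

  seg 0: a=-4 b=1163/1257 c=0 d=1351/1257
  seg 1: a=-2 b=5216/1257 c=1351/419 d=-4241/1257
  seg 2: a=2 b=599/1257 c=-2890/419 d=4300/1257
  seg 3: a=-1 b=-3841/1257 c=1410/419 d=-6335/11313
  seg 4: a=5 b=2534/1257 c=-2105/1257 d=2105/11313
S(3/4) = -76497/26816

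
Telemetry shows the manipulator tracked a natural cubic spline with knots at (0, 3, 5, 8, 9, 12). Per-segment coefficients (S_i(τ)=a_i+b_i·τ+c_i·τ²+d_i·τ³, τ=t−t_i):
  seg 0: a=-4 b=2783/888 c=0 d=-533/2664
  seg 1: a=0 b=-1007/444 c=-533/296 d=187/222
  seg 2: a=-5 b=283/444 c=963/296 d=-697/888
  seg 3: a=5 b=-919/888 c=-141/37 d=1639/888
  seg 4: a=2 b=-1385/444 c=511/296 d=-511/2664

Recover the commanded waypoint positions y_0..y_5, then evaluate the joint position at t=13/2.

y_0 = S_0(0) = a_0 = -4
y_1 = S_1(0) = a_1 = 0
y_2 = S_2(0) = a_2 = -5
y_3 = S_3(0) = a_3 = 5
y_4 = S_4(0) = a_4 = 2
y_5 = S_4(3) = 3
t_q=13/2 is in segment 2 (τ=3/2); S_2(τ)=1485/2368

y_0=-4 y_1=0 y_2=-5 y_3=5 y_4=2 y_5=3
S(13/2) = 1485/2368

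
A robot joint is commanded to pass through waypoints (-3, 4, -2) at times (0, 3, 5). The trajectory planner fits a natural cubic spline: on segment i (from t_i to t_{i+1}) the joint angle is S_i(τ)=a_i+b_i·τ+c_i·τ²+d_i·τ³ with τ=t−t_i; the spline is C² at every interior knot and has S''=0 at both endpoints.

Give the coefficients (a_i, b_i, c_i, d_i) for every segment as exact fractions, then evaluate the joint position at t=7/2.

  seg 0: a=-3 b=59/15 c=0 d=-8/45
  seg 1: a=4 b=-13/15 c=-8/5 d=4/15
S(7/2) = 16/5

Δ: Δ0=7/3, Δ1=-3
row 1: diag=10, rhs=-32; c'=1/5, d'=-16/5
back: M1=-16/5
M: M0=0, M1=-16/5, M2=0
seg 0: a=-3, c=M0/2=0, d=(M1−M0)/(6·3)=-8/45, b=Δ0−h0·(2M0+M1)/6=59/15
seg 1: a=4, c=M1/2=-8/5, d=(M2−M1)/(6·2)=4/15, b=Δ1−h1·(2M1+M2)/6=-13/15
t_q=7/2 → seg 1, τ=1/2; S=4+-13/15·τ+-8/5·τ²+4/15·τ³=16/5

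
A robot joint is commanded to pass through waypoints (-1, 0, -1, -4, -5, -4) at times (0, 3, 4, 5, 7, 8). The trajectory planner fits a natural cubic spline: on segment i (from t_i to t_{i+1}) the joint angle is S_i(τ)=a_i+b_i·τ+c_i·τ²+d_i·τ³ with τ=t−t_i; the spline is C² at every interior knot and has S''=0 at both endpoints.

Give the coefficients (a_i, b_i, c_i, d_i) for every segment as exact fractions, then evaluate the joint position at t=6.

Δ: Δ0=1/3, Δ1=-1, Δ2=-3, Δ3=-1/2, Δ4=1
row 1: diag=8, rhs=-8; c'=1/8, d'=-1
row 2: denom=4−1·1/8=31/8; d'=(-12−1·-1)/(31/8)=-88/31
row 3: denom=6−1·8/31=178/31; d'=(15−1·-88/31)/(178/31)=553/178
row 4: denom=6−2·31/89=472/89; d'=(9−2·553/178)/(472/89)=31/59
back: M4=31/59
back: M3=553/178−31/89·31/59=345/118
back: M2=-88/31−8/31·345/118=-212/59
back: M1=-1−1/8·-212/59=-65/118
M: M0=0, M1=-65/118, M2=-212/59, M3=345/118, M4=31/59, M5=0
seg 0: a=-1, c=M0/2=0, d=(M1−M0)/(6·3)=-65/2124, b=Δ0−h0·(2M0+M1)/6=431/708
seg 1: a=0, c=M1/2=-65/236, d=(M2−M1)/(6·1)=-359/708, b=Δ1−h1·(2M1+M2)/6=-77/354
seg 2: a=-1, c=M2/2=-106/59, d=(M3−M2)/(6·1)=769/708, b=Δ2−h2·(2M2+M3)/6=-1621/708
seg 3: a=-4, c=M3/2=345/236, d=(M4−M3)/(6·2)=-283/1416, b=Δ3−h3·(2M3+M4)/6=-929/354
seg 4: a=-5, c=M4/2=31/118, d=(M5−M4)/(6·1)=-31/354, b=Δ4−h4·(2M4+M5)/6=146/177
t_q=6 → seg 3, τ=1; S=-4+-929/354·τ+345/236·τ²+-283/1416·τ³=-2531/472

  seg 0: a=-1 b=431/708 c=0 d=-65/2124
  seg 1: a=0 b=-77/354 c=-65/236 d=-359/708
  seg 2: a=-1 b=-1621/708 c=-106/59 d=769/708
  seg 3: a=-4 b=-929/354 c=345/236 d=-283/1416
  seg 4: a=-5 b=146/177 c=31/118 d=-31/354
S(6) = -2531/472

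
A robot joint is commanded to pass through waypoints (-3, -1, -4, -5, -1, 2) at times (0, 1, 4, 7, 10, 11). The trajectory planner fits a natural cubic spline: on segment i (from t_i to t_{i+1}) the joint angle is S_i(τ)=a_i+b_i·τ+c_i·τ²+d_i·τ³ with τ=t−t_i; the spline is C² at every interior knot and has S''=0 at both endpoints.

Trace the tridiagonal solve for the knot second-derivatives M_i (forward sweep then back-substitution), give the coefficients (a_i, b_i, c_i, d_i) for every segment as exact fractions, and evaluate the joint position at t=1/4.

  seg 0: a=-3 b=1889/777 c=0 d=-335/777
  seg 1: a=-1 b=884/777 c=-335/259 d=1354/6993
  seg 2: a=-4 b=-1084/777 c=349/777 d=-2/63
  seg 3: a=-5 b=344/777 c=127/777 d=311/6993
  seg 4: a=-1 b=2039/777 c=146/259 d=-146/777
S(1/4) = -39765/16576

Δ: Δ0=2, Δ1=-1, Δ2=-1/3, Δ3=4/3, Δ4=3
row 1: diag=8, rhs=-18; c'=3/8, d'=-9/4
row 2: denom=12−3·3/8=87/8; d'=(4−3·-9/4)/(87/8)=86/87
row 3: denom=12−3·8/29=324/29; d'=(10−3·86/87)/(324/29)=17/27
row 4: denom=8−3·29/108=259/36; d'=(10−3·17/27)/(259/36)=292/259
back: M4=292/259
back: M3=17/27−29/108·292/259=254/777
back: M2=86/87−8/29·254/777=698/777
back: M1=-9/4−3/8·698/777=-670/259
M: M0=0, M1=-670/259, M2=698/777, M3=254/777, M4=292/259, M5=0
seg 0: a=-3, c=M0/2=0, d=(M1−M0)/(6·1)=-335/777, b=Δ0−h0·(2M0+M1)/6=1889/777
seg 1: a=-1, c=M1/2=-335/259, d=(M2−M1)/(6·3)=1354/6993, b=Δ1−h1·(2M1+M2)/6=884/777
seg 2: a=-4, c=M2/2=349/777, d=(M3−M2)/(6·3)=-2/63, b=Δ2−h2·(2M2+M3)/6=-1084/777
seg 3: a=-5, c=M3/2=127/777, d=(M4−M3)/(6·3)=311/6993, b=Δ3−h3·(2M3+M4)/6=344/777
seg 4: a=-1, c=M4/2=146/259, d=(M5−M4)/(6·1)=-146/777, b=Δ4−h4·(2M4+M5)/6=2039/777
t_q=1/4 → seg 0, τ=1/4; S=-3+1889/777·τ+0·τ²+-335/777·τ³=-39765/16576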